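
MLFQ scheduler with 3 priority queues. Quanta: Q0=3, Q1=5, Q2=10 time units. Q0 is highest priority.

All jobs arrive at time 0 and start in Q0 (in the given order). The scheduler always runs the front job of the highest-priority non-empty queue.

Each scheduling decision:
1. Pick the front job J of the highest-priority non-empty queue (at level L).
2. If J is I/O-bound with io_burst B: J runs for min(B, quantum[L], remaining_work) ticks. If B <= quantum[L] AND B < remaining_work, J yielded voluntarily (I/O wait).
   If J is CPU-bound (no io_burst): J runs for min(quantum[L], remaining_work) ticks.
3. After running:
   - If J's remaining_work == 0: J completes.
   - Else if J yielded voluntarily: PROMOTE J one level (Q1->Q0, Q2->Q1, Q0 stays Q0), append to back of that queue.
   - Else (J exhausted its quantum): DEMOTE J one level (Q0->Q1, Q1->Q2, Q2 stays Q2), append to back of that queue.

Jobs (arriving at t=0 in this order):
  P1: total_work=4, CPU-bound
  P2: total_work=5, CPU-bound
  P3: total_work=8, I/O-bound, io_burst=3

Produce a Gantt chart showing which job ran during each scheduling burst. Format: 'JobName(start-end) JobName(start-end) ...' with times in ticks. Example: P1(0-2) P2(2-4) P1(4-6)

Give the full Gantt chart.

t=0-3: P1@Q0 runs 3, rem=1, quantum used, demote→Q1. Q0=[P2,P3] Q1=[P1] Q2=[]
t=3-6: P2@Q0 runs 3, rem=2, quantum used, demote→Q1. Q0=[P3] Q1=[P1,P2] Q2=[]
t=6-9: P3@Q0 runs 3, rem=5, I/O yield, promote→Q0. Q0=[P3] Q1=[P1,P2] Q2=[]
t=9-12: P3@Q0 runs 3, rem=2, I/O yield, promote→Q0. Q0=[P3] Q1=[P1,P2] Q2=[]
t=12-14: P3@Q0 runs 2, rem=0, completes. Q0=[] Q1=[P1,P2] Q2=[]
t=14-15: P1@Q1 runs 1, rem=0, completes. Q0=[] Q1=[P2] Q2=[]
t=15-17: P2@Q1 runs 2, rem=0, completes. Q0=[] Q1=[] Q2=[]

Answer: P1(0-3) P2(3-6) P3(6-9) P3(9-12) P3(12-14) P1(14-15) P2(15-17)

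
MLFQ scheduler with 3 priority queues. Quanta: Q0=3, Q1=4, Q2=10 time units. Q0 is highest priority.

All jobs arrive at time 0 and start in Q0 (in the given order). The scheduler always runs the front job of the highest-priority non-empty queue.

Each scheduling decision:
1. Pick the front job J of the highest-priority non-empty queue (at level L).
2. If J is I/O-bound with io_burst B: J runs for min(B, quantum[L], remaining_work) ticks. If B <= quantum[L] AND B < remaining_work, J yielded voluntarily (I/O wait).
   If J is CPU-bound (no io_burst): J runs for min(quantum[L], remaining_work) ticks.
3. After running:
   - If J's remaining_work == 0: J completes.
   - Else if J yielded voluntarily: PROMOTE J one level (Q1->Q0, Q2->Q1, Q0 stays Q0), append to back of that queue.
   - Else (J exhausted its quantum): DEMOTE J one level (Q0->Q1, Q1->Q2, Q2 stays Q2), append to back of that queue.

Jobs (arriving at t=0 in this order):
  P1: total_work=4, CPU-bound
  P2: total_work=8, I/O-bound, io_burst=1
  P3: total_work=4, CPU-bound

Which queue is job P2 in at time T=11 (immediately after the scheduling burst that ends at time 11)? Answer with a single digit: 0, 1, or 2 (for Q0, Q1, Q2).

Answer: 0

Derivation:
t=0-3: P1@Q0 runs 3, rem=1, quantum used, demote→Q1. Q0=[P2,P3] Q1=[P1] Q2=[]
t=3-4: P2@Q0 runs 1, rem=7, I/O yield, promote→Q0. Q0=[P3,P2] Q1=[P1] Q2=[]
t=4-7: P3@Q0 runs 3, rem=1, quantum used, demote→Q1. Q0=[P2] Q1=[P1,P3] Q2=[]
t=7-8: P2@Q0 runs 1, rem=6, I/O yield, promote→Q0. Q0=[P2] Q1=[P1,P3] Q2=[]
t=8-9: P2@Q0 runs 1, rem=5, I/O yield, promote→Q0. Q0=[P2] Q1=[P1,P3] Q2=[]
t=9-10: P2@Q0 runs 1, rem=4, I/O yield, promote→Q0. Q0=[P2] Q1=[P1,P3] Q2=[]
t=10-11: P2@Q0 runs 1, rem=3, I/O yield, promote→Q0. Q0=[P2] Q1=[P1,P3] Q2=[]
t=11-12: P2@Q0 runs 1, rem=2, I/O yield, promote→Q0. Q0=[P2] Q1=[P1,P3] Q2=[]
t=12-13: P2@Q0 runs 1, rem=1, I/O yield, promote→Q0. Q0=[P2] Q1=[P1,P3] Q2=[]
t=13-14: P2@Q0 runs 1, rem=0, completes. Q0=[] Q1=[P1,P3] Q2=[]
t=14-15: P1@Q1 runs 1, rem=0, completes. Q0=[] Q1=[P3] Q2=[]
t=15-16: P3@Q1 runs 1, rem=0, completes. Q0=[] Q1=[] Q2=[]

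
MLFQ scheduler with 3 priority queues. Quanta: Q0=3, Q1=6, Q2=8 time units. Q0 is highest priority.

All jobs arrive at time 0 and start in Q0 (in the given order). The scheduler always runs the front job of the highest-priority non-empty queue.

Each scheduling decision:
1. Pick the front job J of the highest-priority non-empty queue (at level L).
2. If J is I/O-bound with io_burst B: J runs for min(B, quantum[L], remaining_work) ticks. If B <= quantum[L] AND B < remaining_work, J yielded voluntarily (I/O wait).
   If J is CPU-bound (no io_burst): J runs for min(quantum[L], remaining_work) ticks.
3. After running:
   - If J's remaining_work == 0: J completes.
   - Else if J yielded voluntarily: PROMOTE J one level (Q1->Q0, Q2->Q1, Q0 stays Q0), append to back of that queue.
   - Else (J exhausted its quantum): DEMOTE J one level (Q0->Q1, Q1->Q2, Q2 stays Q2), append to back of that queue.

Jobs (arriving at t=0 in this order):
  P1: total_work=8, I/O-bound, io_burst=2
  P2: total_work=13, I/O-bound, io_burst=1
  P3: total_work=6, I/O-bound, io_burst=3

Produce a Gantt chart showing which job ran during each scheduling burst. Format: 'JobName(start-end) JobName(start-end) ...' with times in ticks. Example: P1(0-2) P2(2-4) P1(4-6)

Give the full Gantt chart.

Answer: P1(0-2) P2(2-3) P3(3-6) P1(6-8) P2(8-9) P3(9-12) P1(12-14) P2(14-15) P1(15-17) P2(17-18) P2(18-19) P2(19-20) P2(20-21) P2(21-22) P2(22-23) P2(23-24) P2(24-25) P2(25-26) P2(26-27)

Derivation:
t=0-2: P1@Q0 runs 2, rem=6, I/O yield, promote→Q0. Q0=[P2,P3,P1] Q1=[] Q2=[]
t=2-3: P2@Q0 runs 1, rem=12, I/O yield, promote→Q0. Q0=[P3,P1,P2] Q1=[] Q2=[]
t=3-6: P3@Q0 runs 3, rem=3, I/O yield, promote→Q0. Q0=[P1,P2,P3] Q1=[] Q2=[]
t=6-8: P1@Q0 runs 2, rem=4, I/O yield, promote→Q0. Q0=[P2,P3,P1] Q1=[] Q2=[]
t=8-9: P2@Q0 runs 1, rem=11, I/O yield, promote→Q0. Q0=[P3,P1,P2] Q1=[] Q2=[]
t=9-12: P3@Q0 runs 3, rem=0, completes. Q0=[P1,P2] Q1=[] Q2=[]
t=12-14: P1@Q0 runs 2, rem=2, I/O yield, promote→Q0. Q0=[P2,P1] Q1=[] Q2=[]
t=14-15: P2@Q0 runs 1, rem=10, I/O yield, promote→Q0. Q0=[P1,P2] Q1=[] Q2=[]
t=15-17: P1@Q0 runs 2, rem=0, completes. Q0=[P2] Q1=[] Q2=[]
t=17-18: P2@Q0 runs 1, rem=9, I/O yield, promote→Q0. Q0=[P2] Q1=[] Q2=[]
t=18-19: P2@Q0 runs 1, rem=8, I/O yield, promote→Q0. Q0=[P2] Q1=[] Q2=[]
t=19-20: P2@Q0 runs 1, rem=7, I/O yield, promote→Q0. Q0=[P2] Q1=[] Q2=[]
t=20-21: P2@Q0 runs 1, rem=6, I/O yield, promote→Q0. Q0=[P2] Q1=[] Q2=[]
t=21-22: P2@Q0 runs 1, rem=5, I/O yield, promote→Q0. Q0=[P2] Q1=[] Q2=[]
t=22-23: P2@Q0 runs 1, rem=4, I/O yield, promote→Q0. Q0=[P2] Q1=[] Q2=[]
t=23-24: P2@Q0 runs 1, rem=3, I/O yield, promote→Q0. Q0=[P2] Q1=[] Q2=[]
t=24-25: P2@Q0 runs 1, rem=2, I/O yield, promote→Q0. Q0=[P2] Q1=[] Q2=[]
t=25-26: P2@Q0 runs 1, rem=1, I/O yield, promote→Q0. Q0=[P2] Q1=[] Q2=[]
t=26-27: P2@Q0 runs 1, rem=0, completes. Q0=[] Q1=[] Q2=[]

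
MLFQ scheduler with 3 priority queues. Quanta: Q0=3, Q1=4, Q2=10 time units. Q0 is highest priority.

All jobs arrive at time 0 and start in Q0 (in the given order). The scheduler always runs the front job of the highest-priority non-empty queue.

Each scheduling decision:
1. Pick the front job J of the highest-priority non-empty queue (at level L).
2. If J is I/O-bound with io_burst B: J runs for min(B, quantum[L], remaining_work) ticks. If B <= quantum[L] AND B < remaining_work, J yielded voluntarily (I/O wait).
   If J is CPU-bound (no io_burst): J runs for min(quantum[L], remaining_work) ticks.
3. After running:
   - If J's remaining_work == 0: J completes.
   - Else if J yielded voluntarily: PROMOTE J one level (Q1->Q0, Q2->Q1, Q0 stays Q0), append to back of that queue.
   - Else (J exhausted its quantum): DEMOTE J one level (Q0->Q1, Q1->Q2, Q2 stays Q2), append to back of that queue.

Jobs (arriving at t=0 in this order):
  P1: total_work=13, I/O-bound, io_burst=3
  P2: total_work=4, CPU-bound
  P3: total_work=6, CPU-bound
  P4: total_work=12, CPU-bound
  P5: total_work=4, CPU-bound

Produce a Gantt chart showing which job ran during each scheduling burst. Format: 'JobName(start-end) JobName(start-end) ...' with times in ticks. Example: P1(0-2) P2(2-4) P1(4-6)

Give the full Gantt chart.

Answer: P1(0-3) P2(3-6) P3(6-9) P4(9-12) P5(12-15) P1(15-18) P1(18-21) P1(21-24) P1(24-25) P2(25-26) P3(26-29) P4(29-33) P5(33-34) P4(34-39)

Derivation:
t=0-3: P1@Q0 runs 3, rem=10, I/O yield, promote→Q0. Q0=[P2,P3,P4,P5,P1] Q1=[] Q2=[]
t=3-6: P2@Q0 runs 3, rem=1, quantum used, demote→Q1. Q0=[P3,P4,P5,P1] Q1=[P2] Q2=[]
t=6-9: P3@Q0 runs 3, rem=3, quantum used, demote→Q1. Q0=[P4,P5,P1] Q1=[P2,P3] Q2=[]
t=9-12: P4@Q0 runs 3, rem=9, quantum used, demote→Q1. Q0=[P5,P1] Q1=[P2,P3,P4] Q2=[]
t=12-15: P5@Q0 runs 3, rem=1, quantum used, demote→Q1. Q0=[P1] Q1=[P2,P3,P4,P5] Q2=[]
t=15-18: P1@Q0 runs 3, rem=7, I/O yield, promote→Q0. Q0=[P1] Q1=[P2,P3,P4,P5] Q2=[]
t=18-21: P1@Q0 runs 3, rem=4, I/O yield, promote→Q0. Q0=[P1] Q1=[P2,P3,P4,P5] Q2=[]
t=21-24: P1@Q0 runs 3, rem=1, I/O yield, promote→Q0. Q0=[P1] Q1=[P2,P3,P4,P5] Q2=[]
t=24-25: P1@Q0 runs 1, rem=0, completes. Q0=[] Q1=[P2,P3,P4,P5] Q2=[]
t=25-26: P2@Q1 runs 1, rem=0, completes. Q0=[] Q1=[P3,P4,P5] Q2=[]
t=26-29: P3@Q1 runs 3, rem=0, completes. Q0=[] Q1=[P4,P5] Q2=[]
t=29-33: P4@Q1 runs 4, rem=5, quantum used, demote→Q2. Q0=[] Q1=[P5] Q2=[P4]
t=33-34: P5@Q1 runs 1, rem=0, completes. Q0=[] Q1=[] Q2=[P4]
t=34-39: P4@Q2 runs 5, rem=0, completes. Q0=[] Q1=[] Q2=[]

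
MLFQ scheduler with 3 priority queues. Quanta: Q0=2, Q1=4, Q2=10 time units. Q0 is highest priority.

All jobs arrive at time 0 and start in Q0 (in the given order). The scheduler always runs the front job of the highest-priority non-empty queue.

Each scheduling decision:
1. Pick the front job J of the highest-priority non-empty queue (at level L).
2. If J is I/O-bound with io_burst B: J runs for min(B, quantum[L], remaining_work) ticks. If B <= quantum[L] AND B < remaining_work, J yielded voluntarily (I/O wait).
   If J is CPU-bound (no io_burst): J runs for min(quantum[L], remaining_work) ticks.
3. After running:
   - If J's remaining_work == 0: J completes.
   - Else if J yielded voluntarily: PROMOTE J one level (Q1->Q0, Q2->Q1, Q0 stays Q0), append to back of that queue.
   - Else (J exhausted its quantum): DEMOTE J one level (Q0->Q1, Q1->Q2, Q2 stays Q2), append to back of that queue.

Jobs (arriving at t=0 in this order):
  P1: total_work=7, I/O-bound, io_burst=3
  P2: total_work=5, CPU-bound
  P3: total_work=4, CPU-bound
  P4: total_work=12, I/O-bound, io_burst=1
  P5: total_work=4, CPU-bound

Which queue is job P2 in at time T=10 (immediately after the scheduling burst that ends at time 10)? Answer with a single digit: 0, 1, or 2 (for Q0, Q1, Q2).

Answer: 1

Derivation:
t=0-2: P1@Q0 runs 2, rem=5, quantum used, demote→Q1. Q0=[P2,P3,P4,P5] Q1=[P1] Q2=[]
t=2-4: P2@Q0 runs 2, rem=3, quantum used, demote→Q1. Q0=[P3,P4,P5] Q1=[P1,P2] Q2=[]
t=4-6: P3@Q0 runs 2, rem=2, quantum used, demote→Q1. Q0=[P4,P5] Q1=[P1,P2,P3] Q2=[]
t=6-7: P4@Q0 runs 1, rem=11, I/O yield, promote→Q0. Q0=[P5,P4] Q1=[P1,P2,P3] Q2=[]
t=7-9: P5@Q0 runs 2, rem=2, quantum used, demote→Q1. Q0=[P4] Q1=[P1,P2,P3,P5] Q2=[]
t=9-10: P4@Q0 runs 1, rem=10, I/O yield, promote→Q0. Q0=[P4] Q1=[P1,P2,P3,P5] Q2=[]
t=10-11: P4@Q0 runs 1, rem=9, I/O yield, promote→Q0. Q0=[P4] Q1=[P1,P2,P3,P5] Q2=[]
t=11-12: P4@Q0 runs 1, rem=8, I/O yield, promote→Q0. Q0=[P4] Q1=[P1,P2,P3,P5] Q2=[]
t=12-13: P4@Q0 runs 1, rem=7, I/O yield, promote→Q0. Q0=[P4] Q1=[P1,P2,P3,P5] Q2=[]
t=13-14: P4@Q0 runs 1, rem=6, I/O yield, promote→Q0. Q0=[P4] Q1=[P1,P2,P3,P5] Q2=[]
t=14-15: P4@Q0 runs 1, rem=5, I/O yield, promote→Q0. Q0=[P4] Q1=[P1,P2,P3,P5] Q2=[]
t=15-16: P4@Q0 runs 1, rem=4, I/O yield, promote→Q0. Q0=[P4] Q1=[P1,P2,P3,P5] Q2=[]
t=16-17: P4@Q0 runs 1, rem=3, I/O yield, promote→Q0. Q0=[P4] Q1=[P1,P2,P3,P5] Q2=[]
t=17-18: P4@Q0 runs 1, rem=2, I/O yield, promote→Q0. Q0=[P4] Q1=[P1,P2,P3,P5] Q2=[]
t=18-19: P4@Q0 runs 1, rem=1, I/O yield, promote→Q0. Q0=[P4] Q1=[P1,P2,P3,P5] Q2=[]
t=19-20: P4@Q0 runs 1, rem=0, completes. Q0=[] Q1=[P1,P2,P3,P5] Q2=[]
t=20-23: P1@Q1 runs 3, rem=2, I/O yield, promote→Q0. Q0=[P1] Q1=[P2,P3,P5] Q2=[]
t=23-25: P1@Q0 runs 2, rem=0, completes. Q0=[] Q1=[P2,P3,P5] Q2=[]
t=25-28: P2@Q1 runs 3, rem=0, completes. Q0=[] Q1=[P3,P5] Q2=[]
t=28-30: P3@Q1 runs 2, rem=0, completes. Q0=[] Q1=[P5] Q2=[]
t=30-32: P5@Q1 runs 2, rem=0, completes. Q0=[] Q1=[] Q2=[]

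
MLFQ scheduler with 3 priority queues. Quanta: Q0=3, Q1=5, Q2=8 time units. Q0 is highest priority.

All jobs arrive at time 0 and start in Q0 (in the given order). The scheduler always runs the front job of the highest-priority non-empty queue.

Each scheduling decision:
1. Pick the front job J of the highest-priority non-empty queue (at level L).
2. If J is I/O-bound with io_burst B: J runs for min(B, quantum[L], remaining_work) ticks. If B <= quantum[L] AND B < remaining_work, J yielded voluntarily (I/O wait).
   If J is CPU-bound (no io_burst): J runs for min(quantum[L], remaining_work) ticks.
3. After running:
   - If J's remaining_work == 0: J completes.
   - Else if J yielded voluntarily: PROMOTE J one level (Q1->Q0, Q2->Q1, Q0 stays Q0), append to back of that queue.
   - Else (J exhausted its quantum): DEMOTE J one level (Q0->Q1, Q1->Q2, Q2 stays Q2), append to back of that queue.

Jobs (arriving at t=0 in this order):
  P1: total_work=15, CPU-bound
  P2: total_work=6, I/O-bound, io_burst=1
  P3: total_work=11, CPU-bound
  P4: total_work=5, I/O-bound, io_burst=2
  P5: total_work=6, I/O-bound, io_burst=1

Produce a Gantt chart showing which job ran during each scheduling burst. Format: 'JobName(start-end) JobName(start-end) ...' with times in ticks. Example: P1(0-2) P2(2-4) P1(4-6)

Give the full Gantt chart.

Answer: P1(0-3) P2(3-4) P3(4-7) P4(7-9) P5(9-10) P2(10-11) P4(11-13) P5(13-14) P2(14-15) P4(15-16) P5(16-17) P2(17-18) P5(18-19) P2(19-20) P5(20-21) P2(21-22) P5(22-23) P1(23-28) P3(28-33) P1(33-40) P3(40-43)

Derivation:
t=0-3: P1@Q0 runs 3, rem=12, quantum used, demote→Q1. Q0=[P2,P3,P4,P5] Q1=[P1] Q2=[]
t=3-4: P2@Q0 runs 1, rem=5, I/O yield, promote→Q0. Q0=[P3,P4,P5,P2] Q1=[P1] Q2=[]
t=4-7: P3@Q0 runs 3, rem=8, quantum used, demote→Q1. Q0=[P4,P5,P2] Q1=[P1,P3] Q2=[]
t=7-9: P4@Q0 runs 2, rem=3, I/O yield, promote→Q0. Q0=[P5,P2,P4] Q1=[P1,P3] Q2=[]
t=9-10: P5@Q0 runs 1, rem=5, I/O yield, promote→Q0. Q0=[P2,P4,P5] Q1=[P1,P3] Q2=[]
t=10-11: P2@Q0 runs 1, rem=4, I/O yield, promote→Q0. Q0=[P4,P5,P2] Q1=[P1,P3] Q2=[]
t=11-13: P4@Q0 runs 2, rem=1, I/O yield, promote→Q0. Q0=[P5,P2,P4] Q1=[P1,P3] Q2=[]
t=13-14: P5@Q0 runs 1, rem=4, I/O yield, promote→Q0. Q0=[P2,P4,P5] Q1=[P1,P3] Q2=[]
t=14-15: P2@Q0 runs 1, rem=3, I/O yield, promote→Q0. Q0=[P4,P5,P2] Q1=[P1,P3] Q2=[]
t=15-16: P4@Q0 runs 1, rem=0, completes. Q0=[P5,P2] Q1=[P1,P3] Q2=[]
t=16-17: P5@Q0 runs 1, rem=3, I/O yield, promote→Q0. Q0=[P2,P5] Q1=[P1,P3] Q2=[]
t=17-18: P2@Q0 runs 1, rem=2, I/O yield, promote→Q0. Q0=[P5,P2] Q1=[P1,P3] Q2=[]
t=18-19: P5@Q0 runs 1, rem=2, I/O yield, promote→Q0. Q0=[P2,P5] Q1=[P1,P3] Q2=[]
t=19-20: P2@Q0 runs 1, rem=1, I/O yield, promote→Q0. Q0=[P5,P2] Q1=[P1,P3] Q2=[]
t=20-21: P5@Q0 runs 1, rem=1, I/O yield, promote→Q0. Q0=[P2,P5] Q1=[P1,P3] Q2=[]
t=21-22: P2@Q0 runs 1, rem=0, completes. Q0=[P5] Q1=[P1,P3] Q2=[]
t=22-23: P5@Q0 runs 1, rem=0, completes. Q0=[] Q1=[P1,P3] Q2=[]
t=23-28: P1@Q1 runs 5, rem=7, quantum used, demote→Q2. Q0=[] Q1=[P3] Q2=[P1]
t=28-33: P3@Q1 runs 5, rem=3, quantum used, demote→Q2. Q0=[] Q1=[] Q2=[P1,P3]
t=33-40: P1@Q2 runs 7, rem=0, completes. Q0=[] Q1=[] Q2=[P3]
t=40-43: P3@Q2 runs 3, rem=0, completes. Q0=[] Q1=[] Q2=[]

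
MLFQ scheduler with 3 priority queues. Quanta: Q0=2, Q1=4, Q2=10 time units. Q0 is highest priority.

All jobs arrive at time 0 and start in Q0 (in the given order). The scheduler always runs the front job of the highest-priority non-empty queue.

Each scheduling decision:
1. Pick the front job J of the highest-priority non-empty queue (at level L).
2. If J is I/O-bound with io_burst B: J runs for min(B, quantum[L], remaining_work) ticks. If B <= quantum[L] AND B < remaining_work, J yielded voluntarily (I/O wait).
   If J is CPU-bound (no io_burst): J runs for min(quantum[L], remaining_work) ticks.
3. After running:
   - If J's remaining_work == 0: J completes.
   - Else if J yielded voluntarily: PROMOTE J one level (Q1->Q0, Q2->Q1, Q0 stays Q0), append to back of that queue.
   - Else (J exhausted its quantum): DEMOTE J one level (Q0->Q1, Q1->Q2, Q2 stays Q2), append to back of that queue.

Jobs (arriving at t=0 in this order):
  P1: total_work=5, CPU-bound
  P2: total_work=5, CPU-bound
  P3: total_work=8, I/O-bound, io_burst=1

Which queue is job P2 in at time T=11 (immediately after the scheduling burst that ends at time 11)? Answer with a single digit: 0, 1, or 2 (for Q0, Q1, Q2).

Answer: 1

Derivation:
t=0-2: P1@Q0 runs 2, rem=3, quantum used, demote→Q1. Q0=[P2,P3] Q1=[P1] Q2=[]
t=2-4: P2@Q0 runs 2, rem=3, quantum used, demote→Q1. Q0=[P3] Q1=[P1,P2] Q2=[]
t=4-5: P3@Q0 runs 1, rem=7, I/O yield, promote→Q0. Q0=[P3] Q1=[P1,P2] Q2=[]
t=5-6: P3@Q0 runs 1, rem=6, I/O yield, promote→Q0. Q0=[P3] Q1=[P1,P2] Q2=[]
t=6-7: P3@Q0 runs 1, rem=5, I/O yield, promote→Q0. Q0=[P3] Q1=[P1,P2] Q2=[]
t=7-8: P3@Q0 runs 1, rem=4, I/O yield, promote→Q0. Q0=[P3] Q1=[P1,P2] Q2=[]
t=8-9: P3@Q0 runs 1, rem=3, I/O yield, promote→Q0. Q0=[P3] Q1=[P1,P2] Q2=[]
t=9-10: P3@Q0 runs 1, rem=2, I/O yield, promote→Q0. Q0=[P3] Q1=[P1,P2] Q2=[]
t=10-11: P3@Q0 runs 1, rem=1, I/O yield, promote→Q0. Q0=[P3] Q1=[P1,P2] Q2=[]
t=11-12: P3@Q0 runs 1, rem=0, completes. Q0=[] Q1=[P1,P2] Q2=[]
t=12-15: P1@Q1 runs 3, rem=0, completes. Q0=[] Q1=[P2] Q2=[]
t=15-18: P2@Q1 runs 3, rem=0, completes. Q0=[] Q1=[] Q2=[]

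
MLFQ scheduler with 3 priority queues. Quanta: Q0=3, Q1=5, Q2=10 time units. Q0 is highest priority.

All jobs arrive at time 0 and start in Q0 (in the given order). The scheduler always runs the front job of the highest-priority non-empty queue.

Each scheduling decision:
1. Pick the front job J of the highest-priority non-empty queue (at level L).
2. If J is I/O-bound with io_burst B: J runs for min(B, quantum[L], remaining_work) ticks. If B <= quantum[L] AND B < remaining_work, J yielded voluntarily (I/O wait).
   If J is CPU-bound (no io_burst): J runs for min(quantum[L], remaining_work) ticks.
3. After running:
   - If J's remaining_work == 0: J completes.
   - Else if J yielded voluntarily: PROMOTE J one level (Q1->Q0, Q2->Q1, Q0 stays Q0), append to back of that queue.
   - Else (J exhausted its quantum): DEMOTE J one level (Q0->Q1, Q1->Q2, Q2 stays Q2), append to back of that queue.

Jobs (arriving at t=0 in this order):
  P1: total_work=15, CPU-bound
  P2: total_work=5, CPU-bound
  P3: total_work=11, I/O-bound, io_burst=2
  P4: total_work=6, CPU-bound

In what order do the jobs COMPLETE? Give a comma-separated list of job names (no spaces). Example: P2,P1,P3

t=0-3: P1@Q0 runs 3, rem=12, quantum used, demote→Q1. Q0=[P2,P3,P4] Q1=[P1] Q2=[]
t=3-6: P2@Q0 runs 3, rem=2, quantum used, demote→Q1. Q0=[P3,P4] Q1=[P1,P2] Q2=[]
t=6-8: P3@Q0 runs 2, rem=9, I/O yield, promote→Q0. Q0=[P4,P3] Q1=[P1,P2] Q2=[]
t=8-11: P4@Q0 runs 3, rem=3, quantum used, demote→Q1. Q0=[P3] Q1=[P1,P2,P4] Q2=[]
t=11-13: P3@Q0 runs 2, rem=7, I/O yield, promote→Q0. Q0=[P3] Q1=[P1,P2,P4] Q2=[]
t=13-15: P3@Q0 runs 2, rem=5, I/O yield, promote→Q0. Q0=[P3] Q1=[P1,P2,P4] Q2=[]
t=15-17: P3@Q0 runs 2, rem=3, I/O yield, promote→Q0. Q0=[P3] Q1=[P1,P2,P4] Q2=[]
t=17-19: P3@Q0 runs 2, rem=1, I/O yield, promote→Q0. Q0=[P3] Q1=[P1,P2,P4] Q2=[]
t=19-20: P3@Q0 runs 1, rem=0, completes. Q0=[] Q1=[P1,P2,P4] Q2=[]
t=20-25: P1@Q1 runs 5, rem=7, quantum used, demote→Q2. Q0=[] Q1=[P2,P4] Q2=[P1]
t=25-27: P2@Q1 runs 2, rem=0, completes. Q0=[] Q1=[P4] Q2=[P1]
t=27-30: P4@Q1 runs 3, rem=0, completes. Q0=[] Q1=[] Q2=[P1]
t=30-37: P1@Q2 runs 7, rem=0, completes. Q0=[] Q1=[] Q2=[]

Answer: P3,P2,P4,P1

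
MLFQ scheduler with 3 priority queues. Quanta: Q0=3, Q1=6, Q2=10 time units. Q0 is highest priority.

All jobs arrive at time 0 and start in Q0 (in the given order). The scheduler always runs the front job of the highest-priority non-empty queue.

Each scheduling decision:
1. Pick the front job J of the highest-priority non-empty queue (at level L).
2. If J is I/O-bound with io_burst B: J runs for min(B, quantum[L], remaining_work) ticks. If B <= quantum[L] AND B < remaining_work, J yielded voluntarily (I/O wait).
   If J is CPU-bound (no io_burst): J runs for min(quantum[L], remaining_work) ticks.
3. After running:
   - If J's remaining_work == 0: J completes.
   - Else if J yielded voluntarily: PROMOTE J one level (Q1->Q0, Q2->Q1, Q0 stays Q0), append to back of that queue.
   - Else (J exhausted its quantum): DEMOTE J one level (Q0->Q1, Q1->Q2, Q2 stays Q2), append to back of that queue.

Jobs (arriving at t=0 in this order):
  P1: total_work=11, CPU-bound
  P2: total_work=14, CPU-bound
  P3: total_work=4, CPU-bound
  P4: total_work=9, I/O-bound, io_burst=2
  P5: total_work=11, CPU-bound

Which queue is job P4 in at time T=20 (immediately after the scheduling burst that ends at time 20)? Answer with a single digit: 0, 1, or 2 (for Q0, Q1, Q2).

t=0-3: P1@Q0 runs 3, rem=8, quantum used, demote→Q1. Q0=[P2,P3,P4,P5] Q1=[P1] Q2=[]
t=3-6: P2@Q0 runs 3, rem=11, quantum used, demote→Q1. Q0=[P3,P4,P5] Q1=[P1,P2] Q2=[]
t=6-9: P3@Q0 runs 3, rem=1, quantum used, demote→Q1. Q0=[P4,P5] Q1=[P1,P2,P3] Q2=[]
t=9-11: P4@Q0 runs 2, rem=7, I/O yield, promote→Q0. Q0=[P5,P4] Q1=[P1,P2,P3] Q2=[]
t=11-14: P5@Q0 runs 3, rem=8, quantum used, demote→Q1. Q0=[P4] Q1=[P1,P2,P3,P5] Q2=[]
t=14-16: P4@Q0 runs 2, rem=5, I/O yield, promote→Q0. Q0=[P4] Q1=[P1,P2,P3,P5] Q2=[]
t=16-18: P4@Q0 runs 2, rem=3, I/O yield, promote→Q0. Q0=[P4] Q1=[P1,P2,P3,P5] Q2=[]
t=18-20: P4@Q0 runs 2, rem=1, I/O yield, promote→Q0. Q0=[P4] Q1=[P1,P2,P3,P5] Q2=[]
t=20-21: P4@Q0 runs 1, rem=0, completes. Q0=[] Q1=[P1,P2,P3,P5] Q2=[]
t=21-27: P1@Q1 runs 6, rem=2, quantum used, demote→Q2. Q0=[] Q1=[P2,P3,P5] Q2=[P1]
t=27-33: P2@Q1 runs 6, rem=5, quantum used, demote→Q2. Q0=[] Q1=[P3,P5] Q2=[P1,P2]
t=33-34: P3@Q1 runs 1, rem=0, completes. Q0=[] Q1=[P5] Q2=[P1,P2]
t=34-40: P5@Q1 runs 6, rem=2, quantum used, demote→Q2. Q0=[] Q1=[] Q2=[P1,P2,P5]
t=40-42: P1@Q2 runs 2, rem=0, completes. Q0=[] Q1=[] Q2=[P2,P5]
t=42-47: P2@Q2 runs 5, rem=0, completes. Q0=[] Q1=[] Q2=[P5]
t=47-49: P5@Q2 runs 2, rem=0, completes. Q0=[] Q1=[] Q2=[]

Answer: 0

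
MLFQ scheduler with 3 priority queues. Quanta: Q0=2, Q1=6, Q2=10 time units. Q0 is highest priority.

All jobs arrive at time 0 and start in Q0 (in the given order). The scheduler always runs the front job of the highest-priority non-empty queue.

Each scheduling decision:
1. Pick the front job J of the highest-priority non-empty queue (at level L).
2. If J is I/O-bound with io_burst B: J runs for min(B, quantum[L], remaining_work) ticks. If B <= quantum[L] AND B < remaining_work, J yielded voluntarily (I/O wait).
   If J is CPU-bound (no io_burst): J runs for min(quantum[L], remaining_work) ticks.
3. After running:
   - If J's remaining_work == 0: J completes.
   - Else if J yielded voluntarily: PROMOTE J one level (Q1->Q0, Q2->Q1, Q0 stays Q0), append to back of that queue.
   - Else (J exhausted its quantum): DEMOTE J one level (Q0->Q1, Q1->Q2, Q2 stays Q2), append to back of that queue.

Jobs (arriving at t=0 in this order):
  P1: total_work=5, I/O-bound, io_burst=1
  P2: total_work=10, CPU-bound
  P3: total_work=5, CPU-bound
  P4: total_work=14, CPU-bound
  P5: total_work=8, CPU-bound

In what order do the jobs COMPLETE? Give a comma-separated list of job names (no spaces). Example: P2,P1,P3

Answer: P1,P3,P5,P2,P4

Derivation:
t=0-1: P1@Q0 runs 1, rem=4, I/O yield, promote→Q0. Q0=[P2,P3,P4,P5,P1] Q1=[] Q2=[]
t=1-3: P2@Q0 runs 2, rem=8, quantum used, demote→Q1. Q0=[P3,P4,P5,P1] Q1=[P2] Q2=[]
t=3-5: P3@Q0 runs 2, rem=3, quantum used, demote→Q1. Q0=[P4,P5,P1] Q1=[P2,P3] Q2=[]
t=5-7: P4@Q0 runs 2, rem=12, quantum used, demote→Q1. Q0=[P5,P1] Q1=[P2,P3,P4] Q2=[]
t=7-9: P5@Q0 runs 2, rem=6, quantum used, demote→Q1. Q0=[P1] Q1=[P2,P3,P4,P5] Q2=[]
t=9-10: P1@Q0 runs 1, rem=3, I/O yield, promote→Q0. Q0=[P1] Q1=[P2,P3,P4,P5] Q2=[]
t=10-11: P1@Q0 runs 1, rem=2, I/O yield, promote→Q0. Q0=[P1] Q1=[P2,P3,P4,P5] Q2=[]
t=11-12: P1@Q0 runs 1, rem=1, I/O yield, promote→Q0. Q0=[P1] Q1=[P2,P3,P4,P5] Q2=[]
t=12-13: P1@Q0 runs 1, rem=0, completes. Q0=[] Q1=[P2,P3,P4,P5] Q2=[]
t=13-19: P2@Q1 runs 6, rem=2, quantum used, demote→Q2. Q0=[] Q1=[P3,P4,P5] Q2=[P2]
t=19-22: P3@Q1 runs 3, rem=0, completes. Q0=[] Q1=[P4,P5] Q2=[P2]
t=22-28: P4@Q1 runs 6, rem=6, quantum used, demote→Q2. Q0=[] Q1=[P5] Q2=[P2,P4]
t=28-34: P5@Q1 runs 6, rem=0, completes. Q0=[] Q1=[] Q2=[P2,P4]
t=34-36: P2@Q2 runs 2, rem=0, completes. Q0=[] Q1=[] Q2=[P4]
t=36-42: P4@Q2 runs 6, rem=0, completes. Q0=[] Q1=[] Q2=[]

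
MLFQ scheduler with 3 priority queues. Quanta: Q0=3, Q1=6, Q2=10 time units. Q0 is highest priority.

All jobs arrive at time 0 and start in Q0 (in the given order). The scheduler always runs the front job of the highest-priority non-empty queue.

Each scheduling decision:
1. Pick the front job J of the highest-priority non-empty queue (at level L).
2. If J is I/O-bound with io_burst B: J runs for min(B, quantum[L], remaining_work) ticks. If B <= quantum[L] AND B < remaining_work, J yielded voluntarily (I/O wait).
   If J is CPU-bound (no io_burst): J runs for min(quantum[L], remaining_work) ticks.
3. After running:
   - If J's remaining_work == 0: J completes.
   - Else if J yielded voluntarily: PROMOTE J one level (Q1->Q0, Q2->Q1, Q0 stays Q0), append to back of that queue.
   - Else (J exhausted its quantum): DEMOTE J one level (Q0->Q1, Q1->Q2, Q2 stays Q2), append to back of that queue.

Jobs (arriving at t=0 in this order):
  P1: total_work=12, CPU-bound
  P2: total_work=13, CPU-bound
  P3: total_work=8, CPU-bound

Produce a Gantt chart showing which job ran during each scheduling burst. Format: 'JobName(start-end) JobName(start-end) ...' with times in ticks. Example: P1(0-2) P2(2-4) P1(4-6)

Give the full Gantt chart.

t=0-3: P1@Q0 runs 3, rem=9, quantum used, demote→Q1. Q0=[P2,P3] Q1=[P1] Q2=[]
t=3-6: P2@Q0 runs 3, rem=10, quantum used, demote→Q1. Q0=[P3] Q1=[P1,P2] Q2=[]
t=6-9: P3@Q0 runs 3, rem=5, quantum used, demote→Q1. Q0=[] Q1=[P1,P2,P3] Q2=[]
t=9-15: P1@Q1 runs 6, rem=3, quantum used, demote→Q2. Q0=[] Q1=[P2,P3] Q2=[P1]
t=15-21: P2@Q1 runs 6, rem=4, quantum used, demote→Q2. Q0=[] Q1=[P3] Q2=[P1,P2]
t=21-26: P3@Q1 runs 5, rem=0, completes. Q0=[] Q1=[] Q2=[P1,P2]
t=26-29: P1@Q2 runs 3, rem=0, completes. Q0=[] Q1=[] Q2=[P2]
t=29-33: P2@Q2 runs 4, rem=0, completes. Q0=[] Q1=[] Q2=[]

Answer: P1(0-3) P2(3-6) P3(6-9) P1(9-15) P2(15-21) P3(21-26) P1(26-29) P2(29-33)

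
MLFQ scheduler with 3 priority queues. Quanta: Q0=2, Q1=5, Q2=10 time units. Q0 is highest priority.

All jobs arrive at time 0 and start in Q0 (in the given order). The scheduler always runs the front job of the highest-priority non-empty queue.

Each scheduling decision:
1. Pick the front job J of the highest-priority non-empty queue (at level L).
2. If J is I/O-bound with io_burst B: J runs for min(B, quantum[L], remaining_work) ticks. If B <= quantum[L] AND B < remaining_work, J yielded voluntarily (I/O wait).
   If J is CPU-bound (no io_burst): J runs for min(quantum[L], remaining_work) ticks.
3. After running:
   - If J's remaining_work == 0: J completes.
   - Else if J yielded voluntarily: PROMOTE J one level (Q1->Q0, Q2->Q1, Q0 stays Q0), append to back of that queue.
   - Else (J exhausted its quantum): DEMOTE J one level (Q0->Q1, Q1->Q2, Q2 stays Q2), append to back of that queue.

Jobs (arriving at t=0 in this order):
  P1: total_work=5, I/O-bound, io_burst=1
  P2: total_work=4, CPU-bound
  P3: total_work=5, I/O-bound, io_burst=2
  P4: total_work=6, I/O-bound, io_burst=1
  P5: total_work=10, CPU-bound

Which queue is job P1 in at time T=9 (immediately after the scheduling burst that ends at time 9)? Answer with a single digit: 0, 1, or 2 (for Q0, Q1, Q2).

t=0-1: P1@Q0 runs 1, rem=4, I/O yield, promote→Q0. Q0=[P2,P3,P4,P5,P1] Q1=[] Q2=[]
t=1-3: P2@Q0 runs 2, rem=2, quantum used, demote→Q1. Q0=[P3,P4,P5,P1] Q1=[P2] Q2=[]
t=3-5: P3@Q0 runs 2, rem=3, I/O yield, promote→Q0. Q0=[P4,P5,P1,P3] Q1=[P2] Q2=[]
t=5-6: P4@Q0 runs 1, rem=5, I/O yield, promote→Q0. Q0=[P5,P1,P3,P4] Q1=[P2] Q2=[]
t=6-8: P5@Q0 runs 2, rem=8, quantum used, demote→Q1. Q0=[P1,P3,P4] Q1=[P2,P5] Q2=[]
t=8-9: P1@Q0 runs 1, rem=3, I/O yield, promote→Q0. Q0=[P3,P4,P1] Q1=[P2,P5] Q2=[]
t=9-11: P3@Q0 runs 2, rem=1, I/O yield, promote→Q0. Q0=[P4,P1,P3] Q1=[P2,P5] Q2=[]
t=11-12: P4@Q0 runs 1, rem=4, I/O yield, promote→Q0. Q0=[P1,P3,P4] Q1=[P2,P5] Q2=[]
t=12-13: P1@Q0 runs 1, rem=2, I/O yield, promote→Q0. Q0=[P3,P4,P1] Q1=[P2,P5] Q2=[]
t=13-14: P3@Q0 runs 1, rem=0, completes. Q0=[P4,P1] Q1=[P2,P5] Q2=[]
t=14-15: P4@Q0 runs 1, rem=3, I/O yield, promote→Q0. Q0=[P1,P4] Q1=[P2,P5] Q2=[]
t=15-16: P1@Q0 runs 1, rem=1, I/O yield, promote→Q0. Q0=[P4,P1] Q1=[P2,P5] Q2=[]
t=16-17: P4@Q0 runs 1, rem=2, I/O yield, promote→Q0. Q0=[P1,P4] Q1=[P2,P5] Q2=[]
t=17-18: P1@Q0 runs 1, rem=0, completes. Q0=[P4] Q1=[P2,P5] Q2=[]
t=18-19: P4@Q0 runs 1, rem=1, I/O yield, promote→Q0. Q0=[P4] Q1=[P2,P5] Q2=[]
t=19-20: P4@Q0 runs 1, rem=0, completes. Q0=[] Q1=[P2,P5] Q2=[]
t=20-22: P2@Q1 runs 2, rem=0, completes. Q0=[] Q1=[P5] Q2=[]
t=22-27: P5@Q1 runs 5, rem=3, quantum used, demote→Q2. Q0=[] Q1=[] Q2=[P5]
t=27-30: P5@Q2 runs 3, rem=0, completes. Q0=[] Q1=[] Q2=[]

Answer: 0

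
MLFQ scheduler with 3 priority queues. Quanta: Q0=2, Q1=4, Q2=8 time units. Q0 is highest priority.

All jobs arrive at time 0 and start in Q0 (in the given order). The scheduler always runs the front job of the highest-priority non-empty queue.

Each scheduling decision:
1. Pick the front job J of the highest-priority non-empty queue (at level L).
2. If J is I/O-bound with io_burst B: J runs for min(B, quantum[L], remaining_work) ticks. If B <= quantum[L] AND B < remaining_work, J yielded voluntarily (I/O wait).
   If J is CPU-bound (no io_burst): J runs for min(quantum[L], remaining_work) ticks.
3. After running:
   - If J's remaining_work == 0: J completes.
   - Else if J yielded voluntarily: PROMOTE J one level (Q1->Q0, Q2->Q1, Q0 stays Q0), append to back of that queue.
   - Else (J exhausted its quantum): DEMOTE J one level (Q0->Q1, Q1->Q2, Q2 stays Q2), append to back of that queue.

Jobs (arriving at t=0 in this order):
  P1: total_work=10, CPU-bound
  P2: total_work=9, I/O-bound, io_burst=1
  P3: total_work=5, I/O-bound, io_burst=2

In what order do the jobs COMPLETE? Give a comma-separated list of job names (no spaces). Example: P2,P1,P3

Answer: P3,P2,P1

Derivation:
t=0-2: P1@Q0 runs 2, rem=8, quantum used, demote→Q1. Q0=[P2,P3] Q1=[P1] Q2=[]
t=2-3: P2@Q0 runs 1, rem=8, I/O yield, promote→Q0. Q0=[P3,P2] Q1=[P1] Q2=[]
t=3-5: P3@Q0 runs 2, rem=3, I/O yield, promote→Q0. Q0=[P2,P3] Q1=[P1] Q2=[]
t=5-6: P2@Q0 runs 1, rem=7, I/O yield, promote→Q0. Q0=[P3,P2] Q1=[P1] Q2=[]
t=6-8: P3@Q0 runs 2, rem=1, I/O yield, promote→Q0. Q0=[P2,P3] Q1=[P1] Q2=[]
t=8-9: P2@Q0 runs 1, rem=6, I/O yield, promote→Q0. Q0=[P3,P2] Q1=[P1] Q2=[]
t=9-10: P3@Q0 runs 1, rem=0, completes. Q0=[P2] Q1=[P1] Q2=[]
t=10-11: P2@Q0 runs 1, rem=5, I/O yield, promote→Q0. Q0=[P2] Q1=[P1] Q2=[]
t=11-12: P2@Q0 runs 1, rem=4, I/O yield, promote→Q0. Q0=[P2] Q1=[P1] Q2=[]
t=12-13: P2@Q0 runs 1, rem=3, I/O yield, promote→Q0. Q0=[P2] Q1=[P1] Q2=[]
t=13-14: P2@Q0 runs 1, rem=2, I/O yield, promote→Q0. Q0=[P2] Q1=[P1] Q2=[]
t=14-15: P2@Q0 runs 1, rem=1, I/O yield, promote→Q0. Q0=[P2] Q1=[P1] Q2=[]
t=15-16: P2@Q0 runs 1, rem=0, completes. Q0=[] Q1=[P1] Q2=[]
t=16-20: P1@Q1 runs 4, rem=4, quantum used, demote→Q2. Q0=[] Q1=[] Q2=[P1]
t=20-24: P1@Q2 runs 4, rem=0, completes. Q0=[] Q1=[] Q2=[]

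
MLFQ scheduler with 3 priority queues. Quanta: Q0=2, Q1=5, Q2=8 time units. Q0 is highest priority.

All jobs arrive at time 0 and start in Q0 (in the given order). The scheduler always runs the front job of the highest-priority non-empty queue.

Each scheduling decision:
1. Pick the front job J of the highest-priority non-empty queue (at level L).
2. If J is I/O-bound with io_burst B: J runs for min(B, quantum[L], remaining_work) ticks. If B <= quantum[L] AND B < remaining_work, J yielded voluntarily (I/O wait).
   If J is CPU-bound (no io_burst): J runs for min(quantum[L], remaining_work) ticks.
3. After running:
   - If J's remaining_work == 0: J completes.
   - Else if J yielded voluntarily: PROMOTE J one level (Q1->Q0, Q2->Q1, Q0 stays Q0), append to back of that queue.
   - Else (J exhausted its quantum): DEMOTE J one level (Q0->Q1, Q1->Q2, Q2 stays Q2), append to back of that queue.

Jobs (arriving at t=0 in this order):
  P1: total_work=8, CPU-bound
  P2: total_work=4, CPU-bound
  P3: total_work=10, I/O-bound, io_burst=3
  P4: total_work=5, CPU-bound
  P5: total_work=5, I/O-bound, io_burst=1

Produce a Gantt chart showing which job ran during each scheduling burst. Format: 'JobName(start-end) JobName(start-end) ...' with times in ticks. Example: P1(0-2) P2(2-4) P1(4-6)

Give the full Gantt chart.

t=0-2: P1@Q0 runs 2, rem=6, quantum used, demote→Q1. Q0=[P2,P3,P4,P5] Q1=[P1] Q2=[]
t=2-4: P2@Q0 runs 2, rem=2, quantum used, demote→Q1. Q0=[P3,P4,P5] Q1=[P1,P2] Q2=[]
t=4-6: P3@Q0 runs 2, rem=8, quantum used, demote→Q1. Q0=[P4,P5] Q1=[P1,P2,P3] Q2=[]
t=6-8: P4@Q0 runs 2, rem=3, quantum used, demote→Q1. Q0=[P5] Q1=[P1,P2,P3,P4] Q2=[]
t=8-9: P5@Q0 runs 1, rem=4, I/O yield, promote→Q0. Q0=[P5] Q1=[P1,P2,P3,P4] Q2=[]
t=9-10: P5@Q0 runs 1, rem=3, I/O yield, promote→Q0. Q0=[P5] Q1=[P1,P2,P3,P4] Q2=[]
t=10-11: P5@Q0 runs 1, rem=2, I/O yield, promote→Q0. Q0=[P5] Q1=[P1,P2,P3,P4] Q2=[]
t=11-12: P5@Q0 runs 1, rem=1, I/O yield, promote→Q0. Q0=[P5] Q1=[P1,P2,P3,P4] Q2=[]
t=12-13: P5@Q0 runs 1, rem=0, completes. Q0=[] Q1=[P1,P2,P3,P4] Q2=[]
t=13-18: P1@Q1 runs 5, rem=1, quantum used, demote→Q2. Q0=[] Q1=[P2,P3,P4] Q2=[P1]
t=18-20: P2@Q1 runs 2, rem=0, completes. Q0=[] Q1=[P3,P4] Q2=[P1]
t=20-23: P3@Q1 runs 3, rem=5, I/O yield, promote→Q0. Q0=[P3] Q1=[P4] Q2=[P1]
t=23-25: P3@Q0 runs 2, rem=3, quantum used, demote→Q1. Q0=[] Q1=[P4,P3] Q2=[P1]
t=25-28: P4@Q1 runs 3, rem=0, completes. Q0=[] Q1=[P3] Q2=[P1]
t=28-31: P3@Q1 runs 3, rem=0, completes. Q0=[] Q1=[] Q2=[P1]
t=31-32: P1@Q2 runs 1, rem=0, completes. Q0=[] Q1=[] Q2=[]

Answer: P1(0-2) P2(2-4) P3(4-6) P4(6-8) P5(8-9) P5(9-10) P5(10-11) P5(11-12) P5(12-13) P1(13-18) P2(18-20) P3(20-23) P3(23-25) P4(25-28) P3(28-31) P1(31-32)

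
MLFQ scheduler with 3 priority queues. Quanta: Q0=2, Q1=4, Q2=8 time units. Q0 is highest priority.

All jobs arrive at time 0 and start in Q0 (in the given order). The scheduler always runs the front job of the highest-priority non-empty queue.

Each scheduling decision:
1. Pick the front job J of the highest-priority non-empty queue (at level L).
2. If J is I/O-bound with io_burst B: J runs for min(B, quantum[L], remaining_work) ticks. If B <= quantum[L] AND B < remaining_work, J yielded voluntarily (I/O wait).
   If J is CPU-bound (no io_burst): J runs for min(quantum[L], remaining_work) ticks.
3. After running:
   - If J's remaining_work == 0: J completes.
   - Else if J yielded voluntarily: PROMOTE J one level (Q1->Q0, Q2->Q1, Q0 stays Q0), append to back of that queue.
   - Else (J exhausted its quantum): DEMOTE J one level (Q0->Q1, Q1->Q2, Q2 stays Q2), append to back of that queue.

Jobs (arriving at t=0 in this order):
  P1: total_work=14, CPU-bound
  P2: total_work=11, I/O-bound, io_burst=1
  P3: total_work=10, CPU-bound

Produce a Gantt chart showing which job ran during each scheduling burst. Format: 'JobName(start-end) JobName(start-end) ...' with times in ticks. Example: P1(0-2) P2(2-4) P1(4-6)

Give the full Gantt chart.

Answer: P1(0-2) P2(2-3) P3(3-5) P2(5-6) P2(6-7) P2(7-8) P2(8-9) P2(9-10) P2(10-11) P2(11-12) P2(12-13) P2(13-14) P2(14-15) P1(15-19) P3(19-23) P1(23-31) P3(31-35)

Derivation:
t=0-2: P1@Q0 runs 2, rem=12, quantum used, demote→Q1. Q0=[P2,P3] Q1=[P1] Q2=[]
t=2-3: P2@Q0 runs 1, rem=10, I/O yield, promote→Q0. Q0=[P3,P2] Q1=[P1] Q2=[]
t=3-5: P3@Q0 runs 2, rem=8, quantum used, demote→Q1. Q0=[P2] Q1=[P1,P3] Q2=[]
t=5-6: P2@Q0 runs 1, rem=9, I/O yield, promote→Q0. Q0=[P2] Q1=[P1,P3] Q2=[]
t=6-7: P2@Q0 runs 1, rem=8, I/O yield, promote→Q0. Q0=[P2] Q1=[P1,P3] Q2=[]
t=7-8: P2@Q0 runs 1, rem=7, I/O yield, promote→Q0. Q0=[P2] Q1=[P1,P3] Q2=[]
t=8-9: P2@Q0 runs 1, rem=6, I/O yield, promote→Q0. Q0=[P2] Q1=[P1,P3] Q2=[]
t=9-10: P2@Q0 runs 1, rem=5, I/O yield, promote→Q0. Q0=[P2] Q1=[P1,P3] Q2=[]
t=10-11: P2@Q0 runs 1, rem=4, I/O yield, promote→Q0. Q0=[P2] Q1=[P1,P3] Q2=[]
t=11-12: P2@Q0 runs 1, rem=3, I/O yield, promote→Q0. Q0=[P2] Q1=[P1,P3] Q2=[]
t=12-13: P2@Q0 runs 1, rem=2, I/O yield, promote→Q0. Q0=[P2] Q1=[P1,P3] Q2=[]
t=13-14: P2@Q0 runs 1, rem=1, I/O yield, promote→Q0. Q0=[P2] Q1=[P1,P3] Q2=[]
t=14-15: P2@Q0 runs 1, rem=0, completes. Q0=[] Q1=[P1,P3] Q2=[]
t=15-19: P1@Q1 runs 4, rem=8, quantum used, demote→Q2. Q0=[] Q1=[P3] Q2=[P1]
t=19-23: P3@Q1 runs 4, rem=4, quantum used, demote→Q2. Q0=[] Q1=[] Q2=[P1,P3]
t=23-31: P1@Q2 runs 8, rem=0, completes. Q0=[] Q1=[] Q2=[P3]
t=31-35: P3@Q2 runs 4, rem=0, completes. Q0=[] Q1=[] Q2=[]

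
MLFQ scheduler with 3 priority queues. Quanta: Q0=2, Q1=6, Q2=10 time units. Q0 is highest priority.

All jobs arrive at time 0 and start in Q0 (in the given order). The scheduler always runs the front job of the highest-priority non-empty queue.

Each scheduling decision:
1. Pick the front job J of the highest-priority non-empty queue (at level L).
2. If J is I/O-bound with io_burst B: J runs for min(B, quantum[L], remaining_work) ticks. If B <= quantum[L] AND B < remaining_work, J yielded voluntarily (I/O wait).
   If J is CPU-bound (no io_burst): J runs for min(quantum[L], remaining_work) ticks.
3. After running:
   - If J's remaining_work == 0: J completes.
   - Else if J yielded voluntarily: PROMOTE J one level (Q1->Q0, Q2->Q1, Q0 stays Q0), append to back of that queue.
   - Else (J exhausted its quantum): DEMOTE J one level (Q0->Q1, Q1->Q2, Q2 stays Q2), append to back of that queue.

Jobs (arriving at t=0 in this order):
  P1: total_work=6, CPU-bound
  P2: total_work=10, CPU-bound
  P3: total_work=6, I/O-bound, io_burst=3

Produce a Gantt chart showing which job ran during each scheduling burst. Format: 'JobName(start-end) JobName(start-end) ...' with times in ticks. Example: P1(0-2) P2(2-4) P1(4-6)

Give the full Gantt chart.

t=0-2: P1@Q0 runs 2, rem=4, quantum used, demote→Q1. Q0=[P2,P3] Q1=[P1] Q2=[]
t=2-4: P2@Q0 runs 2, rem=8, quantum used, demote→Q1. Q0=[P3] Q1=[P1,P2] Q2=[]
t=4-6: P3@Q0 runs 2, rem=4, quantum used, demote→Q1. Q0=[] Q1=[P1,P2,P3] Q2=[]
t=6-10: P1@Q1 runs 4, rem=0, completes. Q0=[] Q1=[P2,P3] Q2=[]
t=10-16: P2@Q1 runs 6, rem=2, quantum used, demote→Q2. Q0=[] Q1=[P3] Q2=[P2]
t=16-19: P3@Q1 runs 3, rem=1, I/O yield, promote→Q0. Q0=[P3] Q1=[] Q2=[P2]
t=19-20: P3@Q0 runs 1, rem=0, completes. Q0=[] Q1=[] Q2=[P2]
t=20-22: P2@Q2 runs 2, rem=0, completes. Q0=[] Q1=[] Q2=[]

Answer: P1(0-2) P2(2-4) P3(4-6) P1(6-10) P2(10-16) P3(16-19) P3(19-20) P2(20-22)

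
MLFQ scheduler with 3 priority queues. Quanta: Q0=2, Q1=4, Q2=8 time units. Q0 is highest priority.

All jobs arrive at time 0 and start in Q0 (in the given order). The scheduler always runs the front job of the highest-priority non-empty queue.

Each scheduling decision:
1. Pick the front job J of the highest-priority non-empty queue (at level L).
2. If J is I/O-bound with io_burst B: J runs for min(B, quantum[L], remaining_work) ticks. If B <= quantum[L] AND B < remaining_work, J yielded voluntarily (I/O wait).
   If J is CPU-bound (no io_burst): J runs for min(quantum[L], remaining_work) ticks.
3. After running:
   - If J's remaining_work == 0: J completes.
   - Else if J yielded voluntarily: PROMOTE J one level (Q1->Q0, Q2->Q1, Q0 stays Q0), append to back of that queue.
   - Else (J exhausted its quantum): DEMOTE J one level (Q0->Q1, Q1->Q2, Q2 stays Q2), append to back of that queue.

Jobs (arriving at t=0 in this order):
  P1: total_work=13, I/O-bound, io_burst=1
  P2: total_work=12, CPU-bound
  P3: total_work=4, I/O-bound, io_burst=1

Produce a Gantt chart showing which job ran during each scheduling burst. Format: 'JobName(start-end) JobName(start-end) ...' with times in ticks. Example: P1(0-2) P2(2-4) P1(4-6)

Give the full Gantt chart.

t=0-1: P1@Q0 runs 1, rem=12, I/O yield, promote→Q0. Q0=[P2,P3,P1] Q1=[] Q2=[]
t=1-3: P2@Q0 runs 2, rem=10, quantum used, demote→Q1. Q0=[P3,P1] Q1=[P2] Q2=[]
t=3-4: P3@Q0 runs 1, rem=3, I/O yield, promote→Q0. Q0=[P1,P3] Q1=[P2] Q2=[]
t=4-5: P1@Q0 runs 1, rem=11, I/O yield, promote→Q0. Q0=[P3,P1] Q1=[P2] Q2=[]
t=5-6: P3@Q0 runs 1, rem=2, I/O yield, promote→Q0. Q0=[P1,P3] Q1=[P2] Q2=[]
t=6-7: P1@Q0 runs 1, rem=10, I/O yield, promote→Q0. Q0=[P3,P1] Q1=[P2] Q2=[]
t=7-8: P3@Q0 runs 1, rem=1, I/O yield, promote→Q0. Q0=[P1,P3] Q1=[P2] Q2=[]
t=8-9: P1@Q0 runs 1, rem=9, I/O yield, promote→Q0. Q0=[P3,P1] Q1=[P2] Q2=[]
t=9-10: P3@Q0 runs 1, rem=0, completes. Q0=[P1] Q1=[P2] Q2=[]
t=10-11: P1@Q0 runs 1, rem=8, I/O yield, promote→Q0. Q0=[P1] Q1=[P2] Q2=[]
t=11-12: P1@Q0 runs 1, rem=7, I/O yield, promote→Q0. Q0=[P1] Q1=[P2] Q2=[]
t=12-13: P1@Q0 runs 1, rem=6, I/O yield, promote→Q0. Q0=[P1] Q1=[P2] Q2=[]
t=13-14: P1@Q0 runs 1, rem=5, I/O yield, promote→Q0. Q0=[P1] Q1=[P2] Q2=[]
t=14-15: P1@Q0 runs 1, rem=4, I/O yield, promote→Q0. Q0=[P1] Q1=[P2] Q2=[]
t=15-16: P1@Q0 runs 1, rem=3, I/O yield, promote→Q0. Q0=[P1] Q1=[P2] Q2=[]
t=16-17: P1@Q0 runs 1, rem=2, I/O yield, promote→Q0. Q0=[P1] Q1=[P2] Q2=[]
t=17-18: P1@Q0 runs 1, rem=1, I/O yield, promote→Q0. Q0=[P1] Q1=[P2] Q2=[]
t=18-19: P1@Q0 runs 1, rem=0, completes. Q0=[] Q1=[P2] Q2=[]
t=19-23: P2@Q1 runs 4, rem=6, quantum used, demote→Q2. Q0=[] Q1=[] Q2=[P2]
t=23-29: P2@Q2 runs 6, rem=0, completes. Q0=[] Q1=[] Q2=[]

Answer: P1(0-1) P2(1-3) P3(3-4) P1(4-5) P3(5-6) P1(6-7) P3(7-8) P1(8-9) P3(9-10) P1(10-11) P1(11-12) P1(12-13) P1(13-14) P1(14-15) P1(15-16) P1(16-17) P1(17-18) P1(18-19) P2(19-23) P2(23-29)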